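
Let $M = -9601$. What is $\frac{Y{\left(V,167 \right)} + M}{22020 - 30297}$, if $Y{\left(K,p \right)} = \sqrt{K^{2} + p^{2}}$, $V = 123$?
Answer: $\frac{9601}{8277} - \frac{\sqrt{43018}}{8277} \approx 1.1349$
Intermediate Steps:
$\frac{Y{\left(V,167 \right)} + M}{22020 - 30297} = \frac{\sqrt{123^{2} + 167^{2}} - 9601}{22020 - 30297} = \frac{\sqrt{15129 + 27889} - 9601}{-8277} = \left(\sqrt{43018} - 9601\right) \left(- \frac{1}{8277}\right) = \left(-9601 + \sqrt{43018}\right) \left(- \frac{1}{8277}\right) = \frac{9601}{8277} - \frac{\sqrt{43018}}{8277}$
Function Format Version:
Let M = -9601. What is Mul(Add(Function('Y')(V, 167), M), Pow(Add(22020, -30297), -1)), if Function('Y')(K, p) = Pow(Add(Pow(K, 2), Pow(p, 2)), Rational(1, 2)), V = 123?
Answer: Add(Rational(9601, 8277), Mul(Rational(-1, 8277), Pow(43018, Rational(1, 2)))) ≈ 1.1349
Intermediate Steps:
Mul(Add(Function('Y')(V, 167), M), Pow(Add(22020, -30297), -1)) = Mul(Add(Pow(Add(Pow(123, 2), Pow(167, 2)), Rational(1, 2)), -9601), Pow(Add(22020, -30297), -1)) = Mul(Add(Pow(Add(15129, 27889), Rational(1, 2)), -9601), Pow(-8277, -1)) = Mul(Add(Pow(43018, Rational(1, 2)), -9601), Rational(-1, 8277)) = Mul(Add(-9601, Pow(43018, Rational(1, 2))), Rational(-1, 8277)) = Add(Rational(9601, 8277), Mul(Rational(-1, 8277), Pow(43018, Rational(1, 2))))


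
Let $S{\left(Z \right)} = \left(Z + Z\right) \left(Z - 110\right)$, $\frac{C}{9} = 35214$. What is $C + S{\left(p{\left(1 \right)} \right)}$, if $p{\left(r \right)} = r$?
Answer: $316708$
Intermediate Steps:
$C = 316926$ ($C = 9 \cdot 35214 = 316926$)
$S{\left(Z \right)} = 2 Z \left(-110 + Z\right)$
$C + S{\left(p{\left(1 \right)} \right)} = 316926 + 2 \cdot 1 \left(-110 + 1\right) = 316926 + 2 \cdot 1 \left(-109\right) = 316926 - 218 = 316708$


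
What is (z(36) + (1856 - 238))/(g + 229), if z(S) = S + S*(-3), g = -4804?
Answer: -1546/4575 ≈ -0.33792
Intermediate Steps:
z(S) = -2*S (z(S) = S - 3*S = -2*S)
(z(36) + (1856 - 238))/(g + 229) = (-2*36 + (1856 - 238))/(-4804 + 229) = (-72 + 1618)/(-4575) = 1546*(-1/4575) = -1546/4575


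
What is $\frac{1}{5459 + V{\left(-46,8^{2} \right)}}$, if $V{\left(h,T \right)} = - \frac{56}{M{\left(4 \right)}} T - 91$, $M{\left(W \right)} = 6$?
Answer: $\frac{3}{14312} \approx 0.00020961$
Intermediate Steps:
$V{\left(h,T \right)} = -91 - \frac{28 T}{3}$ ($V{\left(h,T \right)} = - \frac{56}{6} T - 91 = \left(-56\right) \frac{1}{6} T - 91 = - \frac{28 T}{3} - 91 = -91 - \frac{28 T}{3}$)
$\frac{1}{5459 + V{\left(-46,8^{2} \right)}} = \frac{1}{5459 - \left(91 + \frac{28 \cdot 8^{2}}{3}\right)} = \frac{1}{5459 - \frac{2065}{3}} = \frac{1}{\frac{14312}{3}} = \frac{3}{14312}$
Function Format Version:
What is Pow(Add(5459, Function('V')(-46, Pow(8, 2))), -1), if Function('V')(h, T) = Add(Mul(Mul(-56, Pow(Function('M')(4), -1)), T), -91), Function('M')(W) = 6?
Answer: Rational(3, 14312) ≈ 0.00020961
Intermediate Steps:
Function('V')(h, T) = Add(-91, Mul(Rational(-28, 3), T)) (Function('V')(h, T) = Add(Mul(Mul(-56, Pow(6, -1)), T), -91) = Add(Mul(Mul(-56, Rational(1, 6)), T), -91) = Add(Mul(Rational(-28, 3), T), -91) = Add(-91, Mul(Rational(-28, 3), T)))
Pow(Add(5459, Function('V')(-46, Pow(8, 2))), -1) = Pow(Add(5459, Add(-91, Mul(Rational(-28, 3), Pow(8, 2)))), -1) = Pow(Add(5459, Add(-91, Mul(Rational(-28, 3), 64))), -1) = Pow(Add(5459, Add(-91, Rational(-1792, 3))), -1) = Pow(Add(5459, Rational(-2065, 3)), -1) = Pow(Rational(14312, 3), -1) = Rational(3, 14312)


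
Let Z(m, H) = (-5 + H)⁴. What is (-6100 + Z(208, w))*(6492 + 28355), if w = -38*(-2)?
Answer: 885308281107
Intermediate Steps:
w = 76
(-6100 + Z(208, w))*(6492 + 28355) = (-6100 + (-5 + 76)⁴)*(6492 + 28355) = (-6100 + 71⁴)*34847 = (-6100 + 25411681)*34847 = 25405581*34847 = 885308281107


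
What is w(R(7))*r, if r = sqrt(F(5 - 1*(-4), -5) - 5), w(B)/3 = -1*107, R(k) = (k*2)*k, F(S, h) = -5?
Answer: -321*I*sqrt(10) ≈ -1015.1*I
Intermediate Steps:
R(k) = 2*k**2 (R(k) = (2*k)*k = 2*k**2)
w(B) = -321 (w(B) = 3*(-1*107) = 3*(-107) = -321)
r = I*sqrt(10) (r = sqrt(-5 - 5) = sqrt(-10) = I*sqrt(10) ≈ 3.1623*I)
w(R(7))*r = -321*I*sqrt(10)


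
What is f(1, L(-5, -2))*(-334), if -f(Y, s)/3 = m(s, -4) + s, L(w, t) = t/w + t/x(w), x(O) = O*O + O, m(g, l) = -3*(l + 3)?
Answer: 16533/5 ≈ 3306.6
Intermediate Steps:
m(g, l) = -9 - 3*l (m(g, l) = -3*(3 + l) = -9 - 3*l)
x(O) = O + O² (x(O) = O² + O = O + O²)
L(w, t) = t/w + t/(w*(1 + w)) (L(w, t) = t/w + t/((w*(1 + w))) = t/w + t*(1/(w*(1 + w))) = t/w + t/(w*(1 + w)))
f(Y, s) = -9 - 3*s (f(Y, s) = -3*((-9 - 3*(-4)) + s) = -3*((-9 + 12) + s) = -3*(3 + s) = -9 - 3*s)
f(1, L(-5, -2))*(-334) = (-9 - (-6)*(2 - 5)/((-5)*(1 - 5)))*(-334) = (-9 - (-6)*(-1)*(-3)/(5*(-4)))*(-334) = (-9 - (-6)*(-1)*(-1)*(-3)/(5*4))*(-334) = (-9 - 3*3/10)*(-334) = (-9 - 9/10)*(-334) = -99/10*(-334) = 16533/5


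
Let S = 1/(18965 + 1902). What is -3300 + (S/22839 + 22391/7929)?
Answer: -4153138381235896/1259604674559 ≈ -3297.2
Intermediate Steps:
S = 1/20867 ≈ 4.7923e-5
-3300 + (S/22839 + 22391/7929) = -3300 + ((1/20867)/22839 + 22391/7929) = -3300 + ((1/20867)*(1/22839) + 22391*(1/7929)) = -3300 + (1/476581413 + 22391/7929) = -3300 + 3557044808804/1259604674559 = -4153138381235896/1259604674559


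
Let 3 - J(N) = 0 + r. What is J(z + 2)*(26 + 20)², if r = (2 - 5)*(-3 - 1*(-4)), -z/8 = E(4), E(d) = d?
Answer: 12696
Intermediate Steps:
z = -32 (z = -8*4 = -32)
r = -3 (r = -3*(-3 + 4) = -3*1 = -3)
J(N) = 6 (J(N) = 3 - (0 - 3) = 3 - 1*(-3) = 3 + 3 = 6)
J(z + 2)*(26 + 20)² = 6*(26 + 20)² = 6*46² = 6*2116 = 12696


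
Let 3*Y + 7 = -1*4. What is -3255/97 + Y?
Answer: -10832/291 ≈ -37.223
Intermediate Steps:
Y = -11/3 (Y = -7/3 + (-1*4)/3 = -7/3 + (⅓)*(-4) = -7/3 - 4/3 = -11/3 ≈ -3.6667)
-3255/97 + Y = -3255/97 - 11/3 = -10832/291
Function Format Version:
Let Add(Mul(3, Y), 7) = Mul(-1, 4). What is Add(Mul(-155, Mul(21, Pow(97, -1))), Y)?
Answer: Rational(-10832, 291) ≈ -37.223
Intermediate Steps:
Y = Rational(-11, 3) (Y = Add(Rational(-7, 3), Mul(Rational(1, 3), Mul(-1, 4))) = Add(Rational(-7, 3), Mul(Rational(1, 3), -4)) = Add(Rational(-7, 3), Rational(-4, 3)) = Rational(-11, 3) ≈ -3.6667)
Add(Mul(-155, Mul(21, Pow(97, -1))), Y) = Add(Mul(-155, Mul(21, Pow(97, -1))), Rational(-11, 3)) = Add(Mul(-155, Mul(21, Rational(1, 97))), Rational(-11, 3)) = Add(Mul(-155, Rational(21, 97)), Rational(-11, 3)) = Add(Rational(-3255, 97), Rational(-11, 3)) = Rational(-10832, 291)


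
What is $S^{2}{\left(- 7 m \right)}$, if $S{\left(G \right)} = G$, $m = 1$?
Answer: $49$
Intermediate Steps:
$S^{2}{\left(- 7 m \right)} = \left(\left(-7\right) 1\right)^{2} = \left(-7\right)^{2} = 49$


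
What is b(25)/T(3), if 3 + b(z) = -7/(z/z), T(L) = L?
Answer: -10/3 ≈ -3.3333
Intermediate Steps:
b(z) = -10 (b(z) = -3 - 7/(z/z) = -3 - 7/1 = -3 - 7*1 = -3 - 7 = -10)
b(25)/T(3) = -10/3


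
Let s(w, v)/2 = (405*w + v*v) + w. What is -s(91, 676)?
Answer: -987844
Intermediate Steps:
s(w, v) = 2*v² + 812*w (s(w, v) = 2*((405*w + v*v) + w) = 2*((405*w + v²) + w) = 2*((v² + 405*w) + w) = 2*(v² + 406*w) = 2*v² + 812*w)
-s(91, 676) = -(2*676² + 812*91) = -(2*456976 + 73892) = -(913952 + 73892) = -1*987844 = -987844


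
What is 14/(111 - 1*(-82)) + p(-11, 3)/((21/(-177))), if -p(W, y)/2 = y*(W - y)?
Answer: -136630/193 ≈ -707.93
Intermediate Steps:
p(W, y) = -2*y*(W - y)
14/(111 - 1*(-82)) + p(-11, 3)/((21/(-177))) = 14/(111 - 1*(-82)) + (2*3*(3 - 1*(-11)))/((21/(-177))) = 14/(111 + 82) + (2*3*(3 + 11))/((21*(-1/177))) = 14/193 + (2*3*14)/(-7/59) = 14*(1/193) + 84*(-59/7) = 14/193 - 708 = -136630/193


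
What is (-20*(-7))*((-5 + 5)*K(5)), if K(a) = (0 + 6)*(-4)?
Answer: 0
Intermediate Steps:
K(a) = -24 (K(a) = 6*(-4) = -24)
(-20*(-7))*((-5 + 5)*K(5)) = (-20*(-7))*((-5 + 5)*(-24)) = 140*(0*(-24)) = 140*0 = 0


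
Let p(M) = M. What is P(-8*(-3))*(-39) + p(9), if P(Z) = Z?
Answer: -927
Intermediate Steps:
P(-8*(-3))*(-39) + p(9) = -8*(-3)*(-39) + 9 = 24*(-39) + 9 = -936 + 9 = -927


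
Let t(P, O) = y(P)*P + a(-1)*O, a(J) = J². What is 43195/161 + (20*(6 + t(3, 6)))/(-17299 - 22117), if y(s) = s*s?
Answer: 32739395/122038 ≈ 268.27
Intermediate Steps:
y(s) = s²
t(P, O) = O + P³ (t(P, O) = P²*P + (-1)²*O = P³ + 1*O = P³ + O = O + P³)
43195/161 + (20*(6 + t(3, 6)))/(-17299 - 22117) = 43195/161 + (20*(6 + (6 + 3³)))/(-17299 - 22117) = 43195*(1/161) + (20*(6 + (6 + 27)))/(-39416) = 43195/161 + (20*(6 + 33))*(-1/39416) = 43195/161 + (20*39)*(-1/39416) = 43195/161 + 780*(-1/39416) = 43195/161 - 15/758 = 32739395/122038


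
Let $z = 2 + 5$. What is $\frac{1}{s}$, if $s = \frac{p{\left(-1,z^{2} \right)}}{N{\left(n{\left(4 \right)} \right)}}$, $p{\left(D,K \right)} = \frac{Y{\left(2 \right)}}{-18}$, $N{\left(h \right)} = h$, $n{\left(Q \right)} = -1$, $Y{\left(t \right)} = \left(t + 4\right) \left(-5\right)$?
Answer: $- \frac{3}{5} \approx -0.6$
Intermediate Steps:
$Y{\left(t \right)} = -20 - 5 t$ ($Y{\left(t \right)} = \left(4 + t\right) \left(-5\right) = -20 - 5 t$)
$z = 7$
$p{\left(D,K \right)} = \frac{5}{3}$ ($p{\left(D,K \right)} = \frac{-20 - 10}{-18} = \left(-20 - 10\right) \left(- \frac{1}{18}\right) = \left(-30\right) \left(- \frac{1}{18}\right) = \frac{5}{3}$)
$s = - \frac{5}{3}$ ($s = \frac{5}{3 \left(-1\right)} = \frac{5}{3} \left(-1\right) = - \frac{5}{3} \approx -1.6667$)
$\frac{1}{s} = \frac{1}{- \frac{5}{3}} = - \frac{3}{5}$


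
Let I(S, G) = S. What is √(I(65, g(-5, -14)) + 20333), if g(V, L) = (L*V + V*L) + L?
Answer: √20398 ≈ 142.82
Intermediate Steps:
g(V, L) = L + 2*L*V (g(V, L) = (L*V + L*V) + L = 2*L*V + L = L + 2*L*V)
√(I(65, g(-5, -14)) + 20333) = √(65 + 20333) = √20398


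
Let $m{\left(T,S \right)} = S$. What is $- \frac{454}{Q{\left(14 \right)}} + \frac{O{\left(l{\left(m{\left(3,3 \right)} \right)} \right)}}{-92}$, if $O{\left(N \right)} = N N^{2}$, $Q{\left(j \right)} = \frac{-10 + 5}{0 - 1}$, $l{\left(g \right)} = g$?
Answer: $- \frac{41903}{460} \approx -91.094$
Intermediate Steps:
$Q{\left(j \right)} = 5$ ($Q{\left(j \right)} = - \frac{5}{-1} = \left(-5\right) \left(-1\right) = 5$)
$O{\left(N \right)} = N^{3}$
$- \frac{454}{Q{\left(14 \right)}} + \frac{O{\left(l{\left(m{\left(3,3 \right)} \right)} \right)}}{-92} = - \frac{454}{5} + \frac{3^{3}}{-92} = \left(-454\right) \frac{1}{5} + 27 \left(- \frac{1}{92}\right) = - \frac{454}{5} - \frac{27}{92} = - \frac{41903}{460}$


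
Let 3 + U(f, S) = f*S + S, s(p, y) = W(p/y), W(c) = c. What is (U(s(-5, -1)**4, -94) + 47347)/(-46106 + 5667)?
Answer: 11500/40439 ≈ 0.28438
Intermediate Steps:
s(p, y) = p/y
U(f, S) = -3 + S + S*f (U(f, S) = -3 + (f*S + S) = -3 + (S*f + S) = -3 + (S + S*f) = -3 + S + S*f)
(U(s(-5, -1)**4, -94) + 47347)/(-46106 + 5667) = ((-3 - 94 - 94*(-5/(-1))**4) + 47347)/(-46106 + 5667) = ((-3 - 94 - 94*(-5*(-1))**4) + 47347)/(-40439) = ((-3 - 94 - 94*5**4) + 47347)*(-1/40439) = ((-3 - 94 - 94*625) + 47347)*(-1/40439) = ((-3 - 94 - 58750) + 47347)*(-1/40439) = (-58847 + 47347)*(-1/40439) = -11500*(-1/40439) = 11500/40439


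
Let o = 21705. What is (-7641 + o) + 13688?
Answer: 27752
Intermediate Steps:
(-7641 + o) + 13688 = (-7641 + 21705) + 13688 = 14064 + 13688 = 27752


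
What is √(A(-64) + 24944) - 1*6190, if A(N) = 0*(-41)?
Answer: -6190 + 4*√1559 ≈ -6032.1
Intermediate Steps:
A(N) = 0
√(A(-64) + 24944) - 1*6190 = √(0 + 24944) - 1*6190 = √24944 - 6190 = 4*√1559 - 6190 = -6190 + 4*√1559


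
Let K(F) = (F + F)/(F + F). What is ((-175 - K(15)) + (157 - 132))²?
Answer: 22801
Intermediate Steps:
K(F) = 1 (K(F) = (2*F)/((2*F)) = (2*F)*(1/(2*F)) = 1)
((-175 - K(15)) + (157 - 132))² = ((-175 - 1*1) + (157 - 132))² = ((-175 - 1) + 25)² = (-176 + 25)² = (-151)² = 22801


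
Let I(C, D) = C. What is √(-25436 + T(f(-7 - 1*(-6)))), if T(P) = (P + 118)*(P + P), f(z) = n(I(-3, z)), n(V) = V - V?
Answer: 2*I*√6359 ≈ 159.49*I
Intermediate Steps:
n(V) = 0
f(z) = 0
T(P) = 2*P*(118 + P) (T(P) = (118 + P)*(2*P) = 2*P*(118 + P))
√(-25436 + T(f(-7 - 1*(-6)))) = √(-25436 + 2*0*(118 + 0)) = √(-25436 + 2*0*118) = √(-25436 + 0) = √(-25436) = 2*I*√6359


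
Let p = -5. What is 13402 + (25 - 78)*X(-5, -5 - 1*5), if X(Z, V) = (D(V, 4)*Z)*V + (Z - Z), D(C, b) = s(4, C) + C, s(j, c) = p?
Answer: 53152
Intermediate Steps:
s(j, c) = -5
D(C, b) = -5 + C
X(Z, V) = V*Z*(-5 + V) (X(Z, V) = ((-5 + V)*Z)*V + (Z - Z) = (Z*(-5 + V))*V + 0 = V*Z*(-5 + V) + 0 = V*Z*(-5 + V))
13402 + (25 - 78)*X(-5, -5 - 1*5) = 13402 + (25 - 78)*((-5 - 1*5)*(-5)*(-5 + (-5 - 1*5))) = 13402 - 53*(-5 - 5)*(-5)*(-5 + (-5 - 5)) = 13402 - (-530)*(-5)*(-5 - 10) = 13402 - (-530)*(-5)*(-15) = 13402 - 53*(-750) = 13402 + 39750 = 53152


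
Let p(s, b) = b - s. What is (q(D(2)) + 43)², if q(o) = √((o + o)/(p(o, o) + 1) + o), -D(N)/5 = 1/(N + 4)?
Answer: (86 + I*√10)²/4 ≈ 1846.5 + 135.98*I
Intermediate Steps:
D(N) = -5/(4 + N) (D(N) = -5/(N + 4) = -5/(4 + N))
q(o) = √3*√o (q(o) = √((o + o)/((o - o) + 1) + o) = √((2*o)/(0 + 1) + o) = √((2*o)/1 + o) = √((2*o)*1 + o) = √(2*o + o) = √(3*o) = √3*√o)
(q(D(2)) + 43)² = (√3*√(-5/(4 + 2)) + 43)² = (√3*√(-5/6) + 43)² = (√3*√(-5*⅙) + 43)² = (√3*√(-⅚) + 43)² = (√3*(I*√30/6) + 43)² = (I*√10/2 + 43)² = (43 + I*√10/2)²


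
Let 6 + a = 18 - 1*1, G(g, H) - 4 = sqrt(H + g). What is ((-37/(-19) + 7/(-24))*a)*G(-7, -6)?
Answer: 8305/114 + 8305*I*sqrt(13)/456 ≈ 72.851 + 65.667*I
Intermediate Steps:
G(g, H) = 4 + sqrt(H + g)
a = 11 (a = -6 + (18 - 1*1) = -6 + (18 - 1) = -6 + 17 = 11)
((-37/(-19) + 7/(-24))*a)*G(-7, -6) = ((-37/(-19) + 7/(-24))*11)*(4 + sqrt(-6 - 7)) = ((-37*(-1/19) + 7*(-1/24))*11)*(4 + sqrt(-13)) = ((37/19 - 7/24)*11)*(4 + I*sqrt(13)) = ((755/456)*11)*(4 + I*sqrt(13)) = 8305*(4 + I*sqrt(13))/456 = 8305/114 + 8305*I*sqrt(13)/456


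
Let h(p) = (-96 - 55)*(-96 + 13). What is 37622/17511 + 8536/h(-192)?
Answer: 47768494/16881951 ≈ 2.8296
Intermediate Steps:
h(p) = 12533 (h(p) = -151*(-83) = 12533)
37622/17511 + 8536/h(-192) = 37622/17511 + 8536/12533 = 37622*(1/17511) + 8536*(1/12533) = 2894/1347 + 8536/12533 = 47768494/16881951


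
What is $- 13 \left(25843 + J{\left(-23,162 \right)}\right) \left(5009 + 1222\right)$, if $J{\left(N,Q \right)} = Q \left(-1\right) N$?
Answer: $-2395177707$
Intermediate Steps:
$J{\left(N,Q \right)} = - N Q$ ($J{\left(N,Q \right)} = - Q N = - N Q$)
$- 13 \left(25843 + J{\left(-23,162 \right)}\right) \left(5009 + 1222\right) = - 13 \left(25843 - \left(-23\right) 162\right) \left(5009 + 1222\right) = - 13 \left(25843 + 3726\right) 6231 = - 13 \cdot 29569 \cdot 6231 = \left(-13\right) 184244439 = -2395177707$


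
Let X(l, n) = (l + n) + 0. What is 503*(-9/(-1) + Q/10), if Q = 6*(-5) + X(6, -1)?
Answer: 6539/2 ≈ 3269.5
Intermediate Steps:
X(l, n) = l + n
Q = -25 (Q = 6*(-5) + (6 - 1) = -30 + 5 = -25)
503*(-9/(-1) + Q/10) = 503*(-9/(-1) - 25/10) = 503*(-9*(-1) - 25*⅒) = 503*(9 - 5/2) = 503*(13/2) = 6539/2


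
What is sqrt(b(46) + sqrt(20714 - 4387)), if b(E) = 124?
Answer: sqrt(124 + sqrt(16327)) ≈ 15.867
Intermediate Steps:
sqrt(b(46) + sqrt(20714 - 4387)) = sqrt(124 + sqrt(20714 - 4387)) = sqrt(124 + sqrt(16327))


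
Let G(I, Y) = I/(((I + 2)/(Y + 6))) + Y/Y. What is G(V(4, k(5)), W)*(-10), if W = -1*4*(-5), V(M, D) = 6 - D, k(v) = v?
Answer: -290/3 ≈ -96.667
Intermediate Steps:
W = 20 (W = -4*(-5) = 20)
G(I, Y) = 1 + I*(6 + Y)/(2 + I) (G(I, Y) = I/(((2 + I)/(6 + Y))) + 1 = I*((6 + Y)/(2 + I)) + 1 = I*(6 + Y)/(2 + I) + 1 = 1 + I*(6 + Y)/(2 + I))
G(V(4, k(5)), W)*(-10) = ((2 + 7*(6 - 1*5) + (6 - 1*5)*20)/(2 + (6 - 1*5)))*(-10) = ((2 + 7*(6 - 5) + (6 - 5)*20)/(2 + (6 - 5)))*(-10) = ((2 + 7*1 + 1*20)/(2 + 1))*(-10) = ((2 + 7 + 20)/3)*(-10) = ((1/3)*29)*(-10) = (29/3)*(-10) = -290/3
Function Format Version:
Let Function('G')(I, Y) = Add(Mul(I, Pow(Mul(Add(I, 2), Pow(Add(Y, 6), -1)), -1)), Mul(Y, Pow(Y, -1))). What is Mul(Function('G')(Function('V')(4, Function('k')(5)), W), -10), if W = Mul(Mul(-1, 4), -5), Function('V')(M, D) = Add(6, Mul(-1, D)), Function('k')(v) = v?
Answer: Rational(-290, 3) ≈ -96.667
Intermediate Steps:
W = 20 (W = Mul(-4, -5) = 20)
Function('G')(I, Y) = Add(1, Mul(I, Pow(Add(2, I), -1), Add(6, Y))) (Function('G')(I, Y) = Add(Mul(I, Pow(Mul(Add(2, I), Pow(Add(6, Y), -1)), -1)), 1) = Add(Mul(I, Pow(Mul(Pow(Add(6, Y), -1), Add(2, I)), -1)), 1) = Add(Mul(I, Mul(Pow(Add(2, I), -1), Add(6, Y))), 1) = Add(Mul(I, Pow(Add(2, I), -1), Add(6, Y)), 1) = Add(1, Mul(I, Pow(Add(2, I), -1), Add(6, Y))))
Mul(Function('G')(Function('V')(4, Function('k')(5)), W), -10) = Mul(Mul(Pow(Add(2, Add(6, Mul(-1, 5))), -1), Add(2, Mul(7, Add(6, Mul(-1, 5))), Mul(Add(6, Mul(-1, 5)), 20))), -10) = Mul(Mul(Pow(Add(2, Add(6, -5)), -1), Add(2, Mul(7, Add(6, -5)), Mul(Add(6, -5), 20))), -10) = Mul(Mul(Pow(Add(2, 1), -1), Add(2, Mul(7, 1), Mul(1, 20))), -10) = Mul(Mul(Pow(3, -1), Add(2, 7, 20)), -10) = Mul(Mul(Rational(1, 3), 29), -10) = Mul(Rational(29, 3), -10) = Rational(-290, 3)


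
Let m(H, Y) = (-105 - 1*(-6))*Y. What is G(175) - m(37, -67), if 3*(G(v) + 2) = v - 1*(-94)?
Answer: -19636/3 ≈ -6545.3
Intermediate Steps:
m(H, Y) = -99*Y (m(H, Y) = (-105 + 6)*Y = -99*Y)
G(v) = 88/3 + v/3 (G(v) = -2 + (v - 1*(-94))/3 = -2 + (v + 94)/3 = -2 + (94 + v)/3 = -2 + (94/3 + v/3) = 88/3 + v/3)
G(175) - m(37, -67) = (88/3 + (⅓)*175) - (-99)*(-67) = (88/3 + 175/3) - 1*6633 = 263/3 - 6633 = -19636/3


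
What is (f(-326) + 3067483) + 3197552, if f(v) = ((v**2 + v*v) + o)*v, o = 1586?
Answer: -63543953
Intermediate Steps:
f(v) = v*(1586 + 2*v**2) (f(v) = ((v**2 + v*v) + 1586)*v = ((v**2 + v**2) + 1586)*v = (2*v**2 + 1586)*v = (1586 + 2*v**2)*v = v*(1586 + 2*v**2))
(f(-326) + 3067483) + 3197552 = (2*(-326)*(793 + (-326)**2) + 3067483) + 3197552 = (2*(-326)*(793 + 106276) + 3067483) + 3197552 = (2*(-326)*107069 + 3067483) + 3197552 = (-69808988 + 3067483) + 3197552 = -66741505 + 3197552 = -63543953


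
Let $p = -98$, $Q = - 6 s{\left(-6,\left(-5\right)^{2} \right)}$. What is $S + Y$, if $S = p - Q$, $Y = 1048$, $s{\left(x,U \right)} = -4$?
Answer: $926$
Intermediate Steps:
$Q = 24$ ($Q = \left(-6\right) \left(-4\right) = 24$)
$S = -122$ ($S = -98 - 24 = -122$)
$S + Y = -122 + 1048 = 926$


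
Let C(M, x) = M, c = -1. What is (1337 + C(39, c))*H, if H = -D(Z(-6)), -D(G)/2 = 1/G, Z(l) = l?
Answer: -1376/3 ≈ -458.67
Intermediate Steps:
D(G) = -2/G
H = -⅓ (H = -(-2)/(-6) = -(-2)*(-1)/6 = -1*⅓ = -⅓ ≈ -0.33333)
(1337 + C(39, c))*H = (1337 + 39)*(-⅓) = 1376*(-⅓) = -1376/3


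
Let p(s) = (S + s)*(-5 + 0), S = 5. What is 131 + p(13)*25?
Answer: -2119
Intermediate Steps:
p(s) = -25 - 5*s (p(s) = (5 + s)*(-5 + 0) = (5 + s)*(-5) = -25 - 5*s)
131 + p(13)*25 = 131 + (-25 - 5*13)*25 = 131 + (-25 - 65)*25 = 131 - 90*25 = 131 - 2250 = -2119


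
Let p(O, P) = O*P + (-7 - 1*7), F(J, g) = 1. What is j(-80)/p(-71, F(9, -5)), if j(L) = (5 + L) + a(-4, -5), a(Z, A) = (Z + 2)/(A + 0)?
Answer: 373/425 ≈ 0.87765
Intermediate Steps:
a(Z, A) = (2 + Z)/A
j(L) = 27/5 + L (j(L) = (5 + L) + (2 - 4)/(-5) = (5 + L) - 1/5*(-2) = (5 + L) + 2/5 = 27/5 + L)
p(O, P) = -14 + O*P (p(O, P) = O*P + (-7 - 7) = O*P - 14 = -14 + O*P)
j(-80)/p(-71, F(9, -5)) = (27/5 - 80)/(-14 - 71*1) = -373/(5*(-14 - 71)) = -373/5/(-85) = -373/5*(-1/85) = 373/425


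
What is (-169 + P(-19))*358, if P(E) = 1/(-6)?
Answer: -181685/3 ≈ -60562.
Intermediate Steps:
P(E) = -⅙
(-169 + P(-19))*358 = (-169 - ⅙)*358 = -1015/6*358 = -181685/3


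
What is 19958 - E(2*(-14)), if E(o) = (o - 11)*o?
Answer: 18866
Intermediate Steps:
E(o) = o*(-11 + o) (E(o) = (-11 + o)*o = o*(-11 + o))
19958 - E(2*(-14)) = 19958 - 2*(-14)*(-11 + 2*(-14)) = 19958 - (-28)*(-11 - 28) = 19958 - (-28)*(-39) = 19958 - 1*1092 = 19958 - 1092 = 18866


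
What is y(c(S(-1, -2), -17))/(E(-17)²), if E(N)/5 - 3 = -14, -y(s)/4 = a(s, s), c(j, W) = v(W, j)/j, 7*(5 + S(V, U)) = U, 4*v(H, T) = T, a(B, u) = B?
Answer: -1/3025 ≈ -0.00033058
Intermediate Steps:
v(H, T) = T/4
S(V, U) = -5 + U/7
c(j, W) = ¼ (c(j, W) = (j/4)/j = ¼)
y(s) = -4*s
E(N) = -55 (E(N) = 15 + 5*(-14) = 15 - 70 = -55)
y(c(S(-1, -2), -17))/(E(-17)²) = (-4*¼)/((-55)²) = -1/3025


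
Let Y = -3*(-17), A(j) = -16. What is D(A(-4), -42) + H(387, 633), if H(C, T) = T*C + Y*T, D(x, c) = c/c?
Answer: 277255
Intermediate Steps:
Y = 51
D(x, c) = 1
H(C, T) = 51*T + C*T (H(C, T) = T*C + 51*T = C*T + 51*T = 51*T + C*T)
D(A(-4), -42) + H(387, 633) = 1 + 633*(51 + 387) = 1 + 633*438 = 1 + 277254 = 277255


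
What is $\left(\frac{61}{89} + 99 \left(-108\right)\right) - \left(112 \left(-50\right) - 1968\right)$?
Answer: $- \frac{277975}{89} \approx -3123.3$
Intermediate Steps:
$\left(\frac{61}{89} + 99 \left(-108\right)\right) - \left(112 \left(-50\right) - 1968\right) = \left(61 \cdot \frac{1}{89} - 10692\right) - \left(-5600 - 1968\right) = \left(\frac{61}{89} - 10692\right) - -7568 = - \frac{951527}{89} + 7568 = - \frac{277975}{89}$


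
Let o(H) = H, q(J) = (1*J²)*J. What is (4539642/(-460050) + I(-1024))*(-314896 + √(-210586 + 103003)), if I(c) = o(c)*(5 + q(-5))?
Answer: -2966656437786128/76675 + 9421067393*I*√107583/76675 ≈ -3.8691e+10 + 4.0301e+7*I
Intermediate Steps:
q(J) = J³ (q(J) = J²*J = J³)
I(c) = -120*c (I(c) = c*(5 + (-5)³) = c*(5 - 125) = c*(-120) = -120*c)
(4539642/(-460050) + I(-1024))*(-314896 + √(-210586 + 103003)) = (4539642/(-460050) - 120*(-1024))*(-314896 + √(-210586 + 103003)) = (4539642*(-1/460050) + 122880)*(-314896 + √(-107583)) = (-756607/76675 + 122880)*(-314896 + I*√107583) = 9421067393*(-314896 + I*√107583)/76675 = -2966656437786128/76675 + 9421067393*I*√107583/76675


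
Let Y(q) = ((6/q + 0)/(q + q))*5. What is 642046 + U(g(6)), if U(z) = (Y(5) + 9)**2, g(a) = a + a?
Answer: 16053454/25 ≈ 6.4214e+5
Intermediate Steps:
Y(q) = 15/q**2 (Y(q) = ((6/q)/((2*q)))*5 = ((6/q)*(1/(2*q)))*5 = (3/q**2)*5 = 15/q**2)
g(a) = 2*a
U(z) = 2304/25 (U(z) = (15/5**2 + 9)**2 = (15*(1/25) + 9)**2 = (3/5 + 9)**2 = (48/5)**2 = 2304/25)
642046 + U(g(6)) = 642046 + 2304/25 = 16053454/25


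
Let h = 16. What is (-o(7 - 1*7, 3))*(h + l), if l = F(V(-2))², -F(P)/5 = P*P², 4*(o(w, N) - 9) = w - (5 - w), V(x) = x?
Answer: -12524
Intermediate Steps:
o(w, N) = 31/4 + w/2 (o(w, N) = 9 + (w - (5 - w))/4 = 9 + (w + (-5 + w))/4 = 9 + (-5 + 2*w)/4 = 9 + (-5/4 + w/2) = 31/4 + w/2)
F(P) = -5*P³ (F(P) = -5*P*P² = -5*P³)
l = 1600 (l = (-5*(-2)³)² = (-5*(-8))² = 40² = 1600)
(-o(7 - 1*7, 3))*(h + l) = (-(31/4 + (7 - 1*7)/2))*(16 + 1600) = -(31/4 + (7 - 7)/2)*1616 = -(31/4 + (½)*0)*1616 = -(31/4 + 0)*1616 = -1*31/4*1616 = -31/4*1616 = -12524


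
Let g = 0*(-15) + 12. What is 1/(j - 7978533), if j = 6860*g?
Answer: -1/7896213 ≈ -1.2664e-7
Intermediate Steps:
g = 12 (g = 0 + 12 = 12)
j = 82320 (j = 6860*12 = 82320)
1/(j - 7978533) = 1/(82320 - 7978533) = 1/(-7896213) = -1/7896213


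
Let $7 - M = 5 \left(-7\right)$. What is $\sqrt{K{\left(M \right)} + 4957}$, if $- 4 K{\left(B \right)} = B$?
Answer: $\frac{\sqrt{19786}}{2} \approx 70.331$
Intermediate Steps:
$M = 42$ ($M = 7 - 5 \left(-7\right) = 7 - -35 = 7 + 35 = 42$)
$K{\left(B \right)} = - \frac{B}{4}$
$\sqrt{K{\left(M \right)} + 4957} = \sqrt{\left(- \frac{1}{4}\right) 42 + 4957} = \sqrt{- \frac{21}{2} + 4957} = \sqrt{\frac{9893}{2}} = \frac{\sqrt{19786}}{2}$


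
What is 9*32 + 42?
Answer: 330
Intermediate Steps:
9*32 + 42 = 288 + 42 = 330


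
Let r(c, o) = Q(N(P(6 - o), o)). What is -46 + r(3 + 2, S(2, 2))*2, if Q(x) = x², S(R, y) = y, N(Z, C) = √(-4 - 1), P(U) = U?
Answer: -56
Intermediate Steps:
N(Z, C) = I*√5 (N(Z, C) = √(-5) = I*√5)
r(c, o) = -5 (r(c, o) = (I*√5)² = -5)
-46 + r(3 + 2, S(2, 2))*2 = -46 - 5*2 = -46 - 10 = -56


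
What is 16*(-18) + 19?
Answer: -269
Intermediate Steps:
16*(-18) + 19 = -288 + 19 = -269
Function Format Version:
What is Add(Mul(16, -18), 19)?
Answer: -269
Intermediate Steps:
Add(Mul(16, -18), 19) = Add(-288, 19) = -269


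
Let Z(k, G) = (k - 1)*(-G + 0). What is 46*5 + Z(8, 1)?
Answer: 223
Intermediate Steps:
Z(k, G) = -G*(-1 + k) (Z(k, G) = (-1 + k)*(-G) = -G*(-1 + k))
46*5 + Z(8, 1) = 46*5 + 1*(1 - 1*8) = 230 + 1*(1 - 8) = 230 + 1*(-7) = 230 - 7 = 223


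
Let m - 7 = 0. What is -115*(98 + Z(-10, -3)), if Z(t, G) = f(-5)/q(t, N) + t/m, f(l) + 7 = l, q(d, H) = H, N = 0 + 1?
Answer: -68080/7 ≈ -9725.7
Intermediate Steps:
N = 1
m = 7 (m = 7 + 0 = 7)
f(l) = -7 + l
Z(t, G) = -12 + t/7 (Z(t, G) = (-7 - 5)/1 + t/7 = -12*1 + t*(⅐) = -12 + t/7)
-115*(98 + Z(-10, -3)) = -115*(98 + (-12 + (⅐)*(-10))) = -115*(98 + (-12 - 10/7)) = -115*(98 - 94/7) = -115*592/7 = -68080/7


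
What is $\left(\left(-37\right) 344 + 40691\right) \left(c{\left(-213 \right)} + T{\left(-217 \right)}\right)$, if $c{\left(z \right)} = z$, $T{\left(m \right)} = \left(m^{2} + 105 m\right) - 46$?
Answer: $672370335$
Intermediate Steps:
$T{\left(m \right)} = -46 + m^{2} + 105 m$
$\left(\left(-37\right) 344 + 40691\right) \left(c{\left(-213 \right)} + T{\left(-217 \right)}\right) = \left(\left(-37\right) 344 + 40691\right) \left(-213 + \left(-46 + \left(-217\right)^{2} + 105 \left(-217\right)\right)\right) = \left(-12728 + 40691\right) \left(-213 - -24258\right) = 27963 \left(-213 + 24258\right) = 27963 \cdot 24045 = 672370335$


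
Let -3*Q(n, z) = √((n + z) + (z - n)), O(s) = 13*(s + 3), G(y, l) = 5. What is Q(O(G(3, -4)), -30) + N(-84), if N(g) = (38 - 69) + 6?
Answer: -25 - 2*I*√15/3 ≈ -25.0 - 2.582*I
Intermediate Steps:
O(s) = 39 + 13*s (O(s) = 13*(3 + s) = 39 + 13*s)
Q(n, z) = -√2*√z/3 (Q(n, z) = -√((n + z) + (z - n))/3 = -√2*√z/3)
N(g) = -25 (N(g) = -31 + 6 = -25)
Q(O(G(3, -4)), -30) + N(-84) = -√2*√(-30)/3 - 25 = -√2*I*√30/3 - 25 = -2*I*√15/3 - 25 = -25 - 2*I*√15/3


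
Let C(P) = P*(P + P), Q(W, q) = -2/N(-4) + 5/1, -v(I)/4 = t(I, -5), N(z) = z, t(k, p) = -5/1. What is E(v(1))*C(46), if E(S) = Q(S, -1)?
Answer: 23276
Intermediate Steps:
t(k, p) = -5 (t(k, p) = -5*1 = -5)
v(I) = 20 (v(I) = -4*(-5) = 20)
Q(W, q) = 11/2 (Q(W, q) = -2/(-4) + 5/1 = -2*(-¼) + 5*1 = ½ + 5 = 11/2)
E(S) = 11/2
C(P) = 2*P² (C(P) = P*(2*P) = 2*P²)
E(v(1))*C(46) = 11*(2*46²)/2 = 11*(2*2116)/2 = (11/2)*4232 = 23276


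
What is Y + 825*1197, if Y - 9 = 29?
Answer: 987563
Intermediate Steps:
Y = 38 (Y = 9 + 29 = 38)
Y + 825*1197 = 38 + 825*1197 = 38 + 987525 = 987563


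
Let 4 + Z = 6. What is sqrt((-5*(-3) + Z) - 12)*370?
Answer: 370*sqrt(5) ≈ 827.34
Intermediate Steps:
Z = 2 (Z = -4 + 6 = 2)
sqrt((-5*(-3) + Z) - 12)*370 = sqrt((-5*(-3) + 2) - 12)*370 = sqrt((15 + 2) - 12)*370 = sqrt(17 - 12)*370 = sqrt(5)*370 = 370*sqrt(5)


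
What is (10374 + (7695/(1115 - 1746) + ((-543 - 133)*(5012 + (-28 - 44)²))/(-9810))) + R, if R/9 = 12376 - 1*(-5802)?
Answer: 540602127193/3095055 ≈ 1.7467e+5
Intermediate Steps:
R = 163602 (R = 9*(12376 - 1*(-5802)) = 9*(12376 + 5802) = 9*18178 = 163602)
(10374 + (7695/(1115 - 1746) + ((-543 - 133)*(5012 + (-28 - 44)²))/(-9810))) + R = (10374 + (7695/(1115 - 1746) + ((-543 - 133)*(5012 + (-28 - 44)²))/(-9810))) + 163602 = (10374 + (7695/(-631) - 676*(5012 + (-72)²)*(-1/9810))) + 163602 = (10374 + (7695*(-1/631) - 676*(5012 + 5184)*(-1/9810))) + 163602 = (10374 + (-7695/631 - 676*10196*(-1/9810))) + 163602 = (10374 + (-7695/631 - 6892496*(-1/9810))) + 163602 = (10374 + (-7695/631 + 3446248/4905)) + 163602 = (10374 + 2136838513/3095055) + 163602 = 34244939083/3095055 + 163602 = 540602127193/3095055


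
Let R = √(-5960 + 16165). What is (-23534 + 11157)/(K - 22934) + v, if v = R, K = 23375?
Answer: -12377/441 + √10205 ≈ 72.954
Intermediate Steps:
R = √10205 ≈ 101.02
v = √10205 ≈ 101.02
(-23534 + 11157)/(K - 22934) + v = (-23534 + 11157)/(23375 - 22934) + √10205 = -12377/441 + √10205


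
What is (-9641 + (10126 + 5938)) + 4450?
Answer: 10873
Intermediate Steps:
(-9641 + (10126 + 5938)) + 4450 = (-9641 + 16064) + 4450 = 6423 + 4450 = 10873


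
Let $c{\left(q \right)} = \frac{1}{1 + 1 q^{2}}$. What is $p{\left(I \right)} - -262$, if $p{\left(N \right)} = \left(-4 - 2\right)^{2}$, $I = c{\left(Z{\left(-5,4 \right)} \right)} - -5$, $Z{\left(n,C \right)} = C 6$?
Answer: $298$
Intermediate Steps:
$Z{\left(n,C \right)} = 6 C$
$c{\left(q \right)} = \frac{1}{1 + q^{2}}$
$I = \frac{2886}{577}$ ($I = \frac{1}{1 + \left(6 \cdot 4\right)^{2}} - -5 = \frac{1}{1 + 24^{2}} + 5 = \frac{1}{1 + 576} + 5 = \frac{1}{577} + 5 = \frac{2886}{577} \approx 5.0017$)
$p{\left(N \right)} = 36$ ($p{\left(N \right)} = \left(-6\right)^{2} = 36$)
$p{\left(I \right)} - -262 = 36 - -262 = 36 + 262 = 298$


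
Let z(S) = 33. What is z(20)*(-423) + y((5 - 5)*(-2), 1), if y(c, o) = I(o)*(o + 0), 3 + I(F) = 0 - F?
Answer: -13963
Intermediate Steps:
I(F) = -3 - F (I(F) = -3 + (0 - F) = -3 - F)
y(c, o) = o*(-3 - o) (y(c, o) = (-3 - o)*(o + 0) = (-3 - o)*o = o*(-3 - o))
z(20)*(-423) + y((5 - 5)*(-2), 1) = 33*(-423) - 1*1*(3 + 1) = -13959 - 1*1*4 = -13959 - 4 = -13963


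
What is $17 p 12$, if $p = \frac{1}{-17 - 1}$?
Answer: $- \frac{34}{3} \approx -11.333$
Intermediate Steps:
$p = - \frac{1}{18}$ ($p = \frac{1}{-18} = - \frac{1}{18} \approx -0.055556$)
$17 p 12 = 17 \left(- \frac{1}{18}\right) 12 = \left(- \frac{17}{18}\right) 12 = - \frac{34}{3}$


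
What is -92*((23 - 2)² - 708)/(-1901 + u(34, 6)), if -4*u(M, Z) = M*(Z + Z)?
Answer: -24564/2003 ≈ -12.264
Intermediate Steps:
u(M, Z) = -M*Z/2 (u(M, Z) = -M*(Z + Z)/4 = -M*2*Z/4 = -M*Z/2)
-92*((23 - 2)² - 708)/(-1901 + u(34, 6)) = -92*((23 - 2)² - 708)/(-1901 - ½*34*6) = -92*(21² - 708)/(-1901 - 102) = -92*(441 - 708)/(-2003) = -(-24564)*(-1)/2003 = -92*267/2003 = -24564/2003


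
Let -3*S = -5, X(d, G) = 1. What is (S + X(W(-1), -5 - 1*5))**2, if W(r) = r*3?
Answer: 64/9 ≈ 7.1111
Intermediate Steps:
W(r) = 3*r
S = 5/3 (S = -1/3*(-5) = 5/3 ≈ 1.6667)
(S + X(W(-1), -5 - 1*5))**2 = (5/3 + 1)**2 = (8/3)**2 = 64/9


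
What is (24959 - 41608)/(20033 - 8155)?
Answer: -16649/11878 ≈ -1.4017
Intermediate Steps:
(24959 - 41608)/(20033 - 8155) = -16649/11878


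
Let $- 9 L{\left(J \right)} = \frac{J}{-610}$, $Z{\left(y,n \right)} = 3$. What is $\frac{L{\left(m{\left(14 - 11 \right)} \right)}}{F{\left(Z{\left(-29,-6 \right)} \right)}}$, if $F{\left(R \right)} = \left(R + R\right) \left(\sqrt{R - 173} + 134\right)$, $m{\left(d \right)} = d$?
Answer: $\frac{67}{99511740} - \frac{i \sqrt{170}}{199023480} \approx 6.7329 \cdot 10^{-7} - 6.5512 \cdot 10^{-8} i$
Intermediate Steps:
$L{\left(J \right)} = \frac{J}{5490}$ ($L{\left(J \right)} = - \frac{J \frac{1}{-610}}{9} = - \frac{J \left(- \frac{1}{610}\right)}{9} = - \frac{\left(- \frac{1}{610}\right) J}{9} = \frac{J}{5490}$)
$F{\left(R \right)} = 2 R \left(134 + \sqrt{-173 + R}\right)$ ($F{\left(R \right)} = 2 R \left(\sqrt{-173 + R} + 134\right) = 2 R \left(134 + \sqrt{-173 + R}\right)$)
$\frac{L{\left(m{\left(14 - 11 \right)} \right)}}{F{\left(Z{\left(-29,-6 \right)} \right)}} = \frac{\frac{1}{5490} \left(14 - 11\right)}{2 \cdot 3 \left(134 + \sqrt{-173 + 3}\right)} = \frac{\frac{1}{5490} \left(14 - 11\right)}{2 \cdot 3 \left(134 + \sqrt{-170}\right)} = \frac{\frac{1}{5490} \cdot 3}{2 \cdot 3 \left(134 + i \sqrt{170}\right)} = \frac{1}{1830 \left(804 + 6 i \sqrt{170}\right)}$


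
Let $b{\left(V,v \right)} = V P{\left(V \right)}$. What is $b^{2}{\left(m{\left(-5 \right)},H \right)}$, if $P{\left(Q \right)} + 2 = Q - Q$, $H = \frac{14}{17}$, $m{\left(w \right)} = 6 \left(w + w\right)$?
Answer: $14400$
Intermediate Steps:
$m{\left(w \right)} = 12 w$ ($m{\left(w \right)} = 6 \cdot 2 w = 12 w$)
$H = \frac{14}{17}$ ($H = 14 \cdot \frac{1}{17} = \frac{14}{17} \approx 0.82353$)
$P{\left(Q \right)} = -2$ ($P{\left(Q \right)} = -2 + \left(Q - Q\right) = -2 + 0 = -2$)
$b{\left(V,v \right)} = - 2 V$ ($b{\left(V,v \right)} = V \left(-2\right) = - 2 V$)
$b^{2}{\left(m{\left(-5 \right)},H \right)} = \left(- 2 \cdot 12 \left(-5\right)\right)^{2} = \left(\left(-2\right) \left(-60\right)\right)^{2} = 120^{2} = 14400$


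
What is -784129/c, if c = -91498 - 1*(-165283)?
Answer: -784129/73785 ≈ -10.627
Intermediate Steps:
c = 73785 (c = -91498 + 165283 = 73785)
-784129/c = -784129/73785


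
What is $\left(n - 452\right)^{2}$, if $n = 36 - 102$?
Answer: $268324$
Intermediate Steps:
$n = -66$
$\left(n - 452\right)^{2} = \left(-66 - 452\right)^{2} = \left(-518\right)^{2} = 268324$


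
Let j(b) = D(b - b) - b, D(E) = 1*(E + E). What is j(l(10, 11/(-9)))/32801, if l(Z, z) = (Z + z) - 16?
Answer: 65/295209 ≈ 0.00022018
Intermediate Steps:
l(Z, z) = -16 + Z + z
D(E) = 2*E (D(E) = 1*(2*E) = 2*E)
j(b) = -b (j(b) = 2*(b - b) - b = 2*0 - b = 0 - b = -b)
j(l(10, 11/(-9)))/32801 = -(-16 + 10 + 11/(-9))/32801 = -(-16 + 10 + 11*(-⅑))*(1/32801) = -(-16 + 10 - 11/9)*(1/32801) = -1*(-65/9)*(1/32801) = (65/9)*(1/32801) = 65/295209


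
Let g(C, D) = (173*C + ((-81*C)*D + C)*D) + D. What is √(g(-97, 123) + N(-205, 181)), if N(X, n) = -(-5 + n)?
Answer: 2*√29709947 ≈ 10901.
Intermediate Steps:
N(X, n) = 5 - n
g(C, D) = D + 173*C + D*(C - 81*C*D) (g(C, D) = (173*C + (-81*C*D + C)*D) + D = (173*C + (C - 81*C*D)*D) + D = (173*C + D*(C - 81*C*D)) + D = D + 173*C + D*(C - 81*C*D))
√(g(-97, 123) + N(-205, 181)) = √((123 + 173*(-97) - 97*123 - 81*(-97)*123²) + (5 - 1*181)) = √((123 - 16781 - 11931 - 81*(-97)*15129) + (5 - 181)) = √((123 - 16781 - 11931 + 118868553) - 176) = √(118839964 - 176) = √118839788 = 2*√29709947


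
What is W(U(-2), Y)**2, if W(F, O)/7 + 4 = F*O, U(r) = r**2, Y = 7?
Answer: 28224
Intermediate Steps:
W(F, O) = -28 + 7*F*O (W(F, O) = -28 + 7*(F*O) = -28 + 7*F*O)
W(U(-2), Y)**2 = (-28 + 7*(-2)**2*7)**2 = (-28 + 7*4*7)**2 = (-28 + 196)**2 = 168**2 = 28224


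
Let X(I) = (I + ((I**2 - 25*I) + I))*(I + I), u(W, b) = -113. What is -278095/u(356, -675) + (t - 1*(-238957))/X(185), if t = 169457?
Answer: 513968966047/208840950 ≈ 2461.1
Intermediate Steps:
X(I) = 2*I*(I**2 - 23*I) (X(I) = (I + (I**2 - 24*I))*(2*I) = (I**2 - 23*I)*(2*I) = 2*I*(I**2 - 23*I))
-278095/u(356, -675) + (t - 1*(-238957))/X(185) = -278095/(-113) + (169457 - 1*(-238957))/((2*185**2*(-23 + 185))) = -278095*(-1/113) + (169457 + 238957)/((2*34225*162)) = 278095/113 + 408414/11088900 = 278095/113 + 408414*(1/11088900) = 278095/113 + 68069/1848150 = 513968966047/208840950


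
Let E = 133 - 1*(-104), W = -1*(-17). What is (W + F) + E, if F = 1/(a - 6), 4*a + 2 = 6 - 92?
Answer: 7111/28 ≈ 253.96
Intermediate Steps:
a = -22 (a = -½ + (6 - 92)/4 = -½ + (¼)*(-86) = -½ - 43/2 = -22)
W = 17
E = 237 (E = 133 + 104 = 237)
F = -1/28 (F = 1/(-22 - 6) = 1/(-28) = -1/28 ≈ -0.035714)
(W + F) + E = (17 - 1/28) + 237 = 475/28 + 237 = 7111/28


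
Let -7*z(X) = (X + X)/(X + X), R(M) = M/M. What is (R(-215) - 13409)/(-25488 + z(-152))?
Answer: 93856/178417 ≈ 0.52605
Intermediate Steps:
R(M) = 1
z(X) = -⅐ (z(X) = -(X + X)/(7*(X + X)) = -2*X/(7*(2*X)) = -2*X*1/(2*X)/7 = -⅐*1 = -⅐)
(R(-215) - 13409)/(-25488 + z(-152)) = (1 - 13409)/(-25488 - ⅐) = -13408/(-178417/7) = -13408*(-7/178417) = 93856/178417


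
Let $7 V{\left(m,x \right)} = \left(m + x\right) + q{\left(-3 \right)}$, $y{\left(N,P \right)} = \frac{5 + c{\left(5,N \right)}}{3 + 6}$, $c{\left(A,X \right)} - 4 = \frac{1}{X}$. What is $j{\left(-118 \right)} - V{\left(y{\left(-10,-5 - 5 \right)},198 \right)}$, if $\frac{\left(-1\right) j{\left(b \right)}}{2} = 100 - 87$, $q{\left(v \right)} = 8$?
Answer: $- \frac{35009}{630} \approx -55.57$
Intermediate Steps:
$c{\left(A,X \right)} = 4 + \frac{1}{X}$
$y{\left(N,P \right)} = 1 + \frac{1}{9 N}$ ($y{\left(N,P \right)} = \frac{5 + \left(4 + \frac{1}{N}\right)}{3 + 6} = \frac{9 + \frac{1}{N}}{9} = \left(9 + \frac{1}{N}\right) \frac{1}{9} = 1 + \frac{1}{9 N}$)
$V{\left(m,x \right)} = \frac{8}{7} + \frac{m}{7} + \frac{x}{7}$ ($V{\left(m,x \right)} = \frac{\left(m + x\right) + 8}{7} = \frac{8 + m + x}{7} = \frac{8}{7} + \frac{m}{7} + \frac{x}{7}$)
$j{\left(b \right)} = -26$ ($j{\left(b \right)} = - 2 \left(100 - 87\right) = \left(-2\right) 13 = -26$)
$j{\left(-118 \right)} - V{\left(y{\left(-10,-5 - 5 \right)},198 \right)} = -26 - \left(\frac{8}{7} + \frac{\frac{1}{-10} \left(\frac{1}{9} - 10\right)}{7} + \frac{1}{7} \cdot 198\right) = -26 - \left(\frac{8}{7} + \frac{\left(- \frac{1}{10}\right) \left(- \frac{89}{9}\right)}{7} + \frac{198}{7}\right) = -26 - \left(\frac{8}{7} + \frac{1}{7} \cdot \frac{89}{90} + \frac{198}{7}\right) = -26 - \left(\frac{8}{7} + \frac{89}{630} + \frac{198}{7}\right) = -26 - \frac{18629}{630} = - \frac{35009}{630}$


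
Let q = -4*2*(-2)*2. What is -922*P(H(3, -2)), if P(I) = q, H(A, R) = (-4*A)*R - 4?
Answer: -29504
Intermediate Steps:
H(A, R) = -4 - 4*A*R (H(A, R) = -4*A*R - 4 = -4 - 4*A*R)
q = 32 (q = -(-16)*2 = -4*(-8) = 32)
P(I) = 32
-922*P(H(3, -2)) = -922*32 = -29504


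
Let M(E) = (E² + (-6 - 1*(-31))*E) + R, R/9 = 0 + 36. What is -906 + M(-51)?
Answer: 744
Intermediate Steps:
R = 324 (R = 9*(0 + 36) = 9*36 = 324)
M(E) = 324 + E² + 25*E (M(E) = (E² + (-6 - 1*(-31))*E) + 324 = (E² + (-6 + 31)*E) + 324 = (E² + 25*E) + 324 = 324 + E² + 25*E)
-906 + M(-51) = -906 + (324 + (-51)² + 25*(-51)) = -906 + (324 + 2601 - 1275) = -906 + 1650 = 744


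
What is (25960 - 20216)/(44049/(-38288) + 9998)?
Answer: 219926272/382759375 ≈ 0.57458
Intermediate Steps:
(25960 - 20216)/(44049/(-38288) + 9998) = 5744/(44049*(-1/38288) + 9998) = 5744/(-44049/38288 + 9998) = 5744/(382759375/38288) = 5744*(38288/382759375) = 219926272/382759375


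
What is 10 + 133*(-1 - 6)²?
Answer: 6527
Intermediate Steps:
10 + 133*(-1 - 6)² = 10 + 133*(-7)² = 10 + 133*49 = 10 + 6517 = 6527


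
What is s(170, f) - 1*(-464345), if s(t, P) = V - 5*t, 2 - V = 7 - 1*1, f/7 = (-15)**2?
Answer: 463491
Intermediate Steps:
f = 1575 (f = 7*(-15)**2 = 7*225 = 1575)
V = -4 (V = 2 - (7 - 1*1) = 2 - (7 - 1) = 2 - 1*6 = 2 - 6 = -4)
s(t, P) = -4 - 5*t
s(170, f) - 1*(-464345) = (-4 - 5*170) - 1*(-464345) = (-4 - 850) + 464345 = -854 + 464345 = 463491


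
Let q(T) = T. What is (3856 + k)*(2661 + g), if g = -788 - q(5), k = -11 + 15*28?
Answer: 7967020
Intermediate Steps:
k = 409 (k = -11 + 420 = 409)
g = -793 (g = -788 - 1*5 = -788 - 5 = -793)
(3856 + k)*(2661 + g) = (3856 + 409)*(2661 - 793) = 4265*1868 = 7967020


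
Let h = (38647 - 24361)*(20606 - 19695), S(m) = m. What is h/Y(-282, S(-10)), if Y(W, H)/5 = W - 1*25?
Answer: -13014546/1535 ≈ -8478.5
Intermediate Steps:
Y(W, H) = -125 + 5*W (Y(W, H) = 5*(W - 1*25) = 5*(W - 25) = 5*(-25 + W) = -125 + 5*W)
h = 13014546 (h = 14286*911 = 13014546)
h/Y(-282, S(-10)) = 13014546/(-125 + 5*(-282)) = 13014546/(-125 - 1410) = 13014546/(-1535) = 13014546*(-1/1535) = -13014546/1535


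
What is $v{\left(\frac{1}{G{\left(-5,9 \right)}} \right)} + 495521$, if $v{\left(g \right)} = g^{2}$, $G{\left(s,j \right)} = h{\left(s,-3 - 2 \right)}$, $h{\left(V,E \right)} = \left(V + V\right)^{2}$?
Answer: $\frac{4955210001}{10000} \approx 4.9552 \cdot 10^{5}$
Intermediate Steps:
$h{\left(V,E \right)} = 4 V^{2}$ ($h{\left(V,E \right)} = \left(2 V\right)^{2} = 4 V^{2}$)
$G{\left(s,j \right)} = 4 s^{2}$
$v{\left(\frac{1}{G{\left(-5,9 \right)}} \right)} + 495521 = \left(\frac{1}{4 \left(-5\right)^{2}}\right)^{2} + 495521 = \left(\frac{1}{4 \cdot 25}\right)^{2} + 495521 = \left(\frac{1}{100}\right)^{2} + 495521 = \frac{1}{10000} + 495521 = \frac{4955210001}{10000}$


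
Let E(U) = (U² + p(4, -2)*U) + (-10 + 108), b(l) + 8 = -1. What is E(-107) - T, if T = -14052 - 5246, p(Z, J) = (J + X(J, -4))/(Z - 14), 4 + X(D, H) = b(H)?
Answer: 61369/2 ≈ 30685.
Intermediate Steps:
b(l) = -9 (b(l) = -8 - 1 = -9)
X(D, H) = -13 (X(D, H) = -4 - 9 = -13)
p(Z, J) = (-13 + J)/(-14 + Z) (p(Z, J) = (J - 13)/(Z - 14) = (-13 + J)/(-14 + Z))
E(U) = 98 + U² + 3*U/2 (E(U) = (U² + ((-13 - 2)/(-14 + 4))*U) + (-10 + 108) = (U² + (-15/(-10))*U) + 98 = (U² + (-⅒*(-15))*U) + 98 = (U² + 3*U/2) + 98 = 98 + U² + 3*U/2)
T = -19298
E(-107) - T = (98 + (-107)² + (3/2)*(-107)) - 1*(-19298) = (98 + 11449 - 321/2) + 19298 = 22773/2 + 19298 = 61369/2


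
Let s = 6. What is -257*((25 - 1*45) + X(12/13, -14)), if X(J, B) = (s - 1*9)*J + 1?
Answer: 72731/13 ≈ 5594.7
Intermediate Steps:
X(J, B) = 1 - 3*J (X(J, B) = (6 - 1*9)*J + 1 = (6 - 9)*J + 1 = -3*J + 1 = 1 - 3*J)
-257*((25 - 1*45) + X(12/13, -14)) = -257*((25 - 1*45) + (1 - 36/13)) = -257*((25 - 45) + (1 - 36/13)) = -257*(-20 + (1 - 3*12/13)) = -257*(-20 + (1 - 36/13)) = -257*(-20 - 23/13) = -257*(-283/13) = 72731/13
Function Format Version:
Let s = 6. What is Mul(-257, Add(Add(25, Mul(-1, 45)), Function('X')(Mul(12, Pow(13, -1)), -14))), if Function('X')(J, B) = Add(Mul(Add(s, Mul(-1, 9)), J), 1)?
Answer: Rational(72731, 13) ≈ 5594.7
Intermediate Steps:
Function('X')(J, B) = Add(1, Mul(-3, J)) (Function('X')(J, B) = Add(Mul(Add(6, Mul(-1, 9)), J), 1) = Add(Mul(Add(6, -9), J), 1) = Add(Mul(-3, J), 1) = Add(1, Mul(-3, J)))
Mul(-257, Add(Add(25, Mul(-1, 45)), Function('X')(Mul(12, Pow(13, -1)), -14))) = Mul(-257, Add(Add(25, Mul(-1, 45)), Add(1, Mul(-3, Mul(12, Pow(13, -1)))))) = Mul(-257, Add(Add(25, -45), Add(1, Mul(-3, Mul(12, Rational(1, 13)))))) = Mul(-257, Add(-20, Add(1, Mul(-3, Rational(12, 13))))) = Mul(-257, Add(-20, Add(1, Rational(-36, 13)))) = Mul(-257, Add(-20, Rational(-23, 13))) = Mul(-257, Rational(-283, 13)) = Rational(72731, 13)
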